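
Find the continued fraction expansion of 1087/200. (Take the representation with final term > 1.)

[5; 2, 3, 2, 1, 8]

1087 = 5×200 + 87
200 = 2×87 + 26
87 = 3×26 + 9
26 = 2×9 + 8
9 = 1×8 + 1
8 = 8×1 + 0  (stop)
So 1087/200 = [5; 2, 3, 2, 1, 8].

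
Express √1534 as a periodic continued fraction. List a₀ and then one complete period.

[39; 6, 78]

a₀ = ⌊√1534⌋ = 39.
With m₀=0, d₀=1 and mₖ₊₁ = dₖaₖ − mₖ, dₖ₊₁ = (n − mₖ₊₁²)/dₖ, aₖ₊₁ = ⌊(a₀+mₖ₊₁)/dₖ₊₁⌋:
  k=1: m=39, d=13, a=6
  k=2: m=39, d=1, a=78
d=1 and a=2a₀=78 at k=2, so the next step gives (m, d) = (39, 13) again — its k=1 value — and the period has length 2.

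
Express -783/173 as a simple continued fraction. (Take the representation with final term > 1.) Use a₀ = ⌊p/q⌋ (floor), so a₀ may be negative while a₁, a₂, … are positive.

[-5; 2, 9, 9]

-783 = -5×173 + 82
173 = 2×82 + 9
82 = 9×9 + 1
9 = 9×1 + 0  (stop)
So -783/173 = [-5; 2, 9, 9].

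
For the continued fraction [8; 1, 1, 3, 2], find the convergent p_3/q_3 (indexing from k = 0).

60/7

Using pₖ = aₖpₖ₋₁ + pₖ₋₂, qₖ = aₖqₖ₋₁ + qₖ₋₂ (with p₋₁=1, p₋₂=0, q₋₁=0, q₋₂=1):
  k=0: a=8, p=8, q=1
  k=1: a=1, p=9, q=1
  k=2: a=1, p=17, q=2
  k=3: a=3, p=60, q=7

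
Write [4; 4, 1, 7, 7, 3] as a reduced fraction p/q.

3671/873

Using pₖ = aₖpₖ₋₁ + pₖ₋₂ and qₖ = aₖqₖ₋₁ + qₖ₋₂:
  k=0: a=4, p=4, q=1
  k=1: a=4, p=17, q=4
  k=2: a=1, p=21, q=5
  k=3: a=7, p=164, q=39
  k=4: a=7, p=1169, q=278
  k=5: a=3, p=3671, q=873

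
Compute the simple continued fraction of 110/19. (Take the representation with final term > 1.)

110 = 5×19 + 15
19 = 1×15 + 4
15 = 3×4 + 3
4 = 1×3 + 1
3 = 3×1 + 0  (stop)
So 110/19 = [5; 1, 3, 1, 3].

[5; 1, 3, 1, 3]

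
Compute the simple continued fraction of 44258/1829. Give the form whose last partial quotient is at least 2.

[24; 5, 19, 19]

44258 = 24·1829 + 362
1829 = 5·362 + 19
362 = 19·19 + 1
19 = 19·1 + 0  (stop)
So 44258/1829 = [24; 5, 19, 19].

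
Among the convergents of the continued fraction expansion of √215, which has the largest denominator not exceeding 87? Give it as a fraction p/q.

√215 = [14; 1, 1, 1, 28, …] (period length 4).
Convergents:
  p_0/q_0 = 14/1
  p_1/q_1 = 15/1
  p_2/q_2 = 29/2
  p_3/q_3 = 44/3
  p_4/q_4 = 1261/86
  p_5/q_5 = 1305/89
q_4 = 86 ≤ 87 < 89 = q_5, so the answer is 1261/86.

1261/86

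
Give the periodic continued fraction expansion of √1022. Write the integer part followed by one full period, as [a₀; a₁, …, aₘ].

[31; 1, 30, 1, 62]

a₀ = ⌊√1022⌋ = 31.
With m₀=0, d₀=1 and mₖ₊₁ = dₖaₖ − mₖ, dₖ₊₁ = (n − mₖ₊₁²)/dₖ, aₖ₊₁ = ⌊(a₀+mₖ₊₁)/dₖ₊₁⌋:
  k=1: m=31, d=61, a=1
  k=2: m=30, d=2, a=30
  k=3: m=30, d=61, a=1
  k=4: m=31, d=1, a=62
d=1 and a=2a₀=62 at k=4, so the next step gives (m, d) = (31, 61) again — its k=1 value — and the period has length 4.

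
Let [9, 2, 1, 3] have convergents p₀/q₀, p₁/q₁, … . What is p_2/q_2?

Using pₖ = aₖpₖ₋₁ + pₖ₋₂, qₖ = aₖqₖ₋₁ + qₖ₋₂ (with p₋₁=1, p₋₂=0, q₋₁=0, q₋₂=1):
  k=0: a=9, p=9, q=1
  k=1: a=2, p=19, q=2
  k=2: a=1, p=28, q=3

28/3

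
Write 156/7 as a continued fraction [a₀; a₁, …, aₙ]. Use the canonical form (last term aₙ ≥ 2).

[22; 3, 2]

156 = 22*7 + 2
7 = 3*2 + 1
2 = 2*1 + 0  (stop)
So 156/7 = [22; 3, 2].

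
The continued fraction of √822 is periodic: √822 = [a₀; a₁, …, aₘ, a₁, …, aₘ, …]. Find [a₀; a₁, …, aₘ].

[28; 1, 2, 28, 2, 1, 56]

a₀ = ⌊√822⌋ = 28.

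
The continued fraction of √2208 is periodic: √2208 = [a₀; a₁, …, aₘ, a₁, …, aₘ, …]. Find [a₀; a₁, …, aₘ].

a₀ = ⌊√2208⌋ = 46.

[46; 1, 92]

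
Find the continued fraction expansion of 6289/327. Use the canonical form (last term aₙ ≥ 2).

6289 = 19·327 + 76
327 = 4·76 + 23
76 = 3·23 + 7
23 = 3·7 + 2
7 = 3·2 + 1
2 = 2·1 + 0  (stop)
So 6289/327 = [19; 4, 3, 3, 3, 2].

[19; 4, 3, 3, 3, 2]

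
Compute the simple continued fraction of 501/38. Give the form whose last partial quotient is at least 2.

[13; 5, 2, 3]

501 = 13·38 + 7
38 = 5·7 + 3
7 = 2·3 + 1
3 = 3·1 + 0  (stop)
So 501/38 = [13; 5, 2, 3].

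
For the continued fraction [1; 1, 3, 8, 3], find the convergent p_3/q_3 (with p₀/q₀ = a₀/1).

Using pₖ = aₖpₖ₋₁ + pₖ₋₂, qₖ = aₖqₖ₋₁ + qₖ₋₂ (with p₋₁=1, p₋₂=0, q₋₁=0, q₋₂=1):
  k=0: a=1, p=1, q=1
  k=1: a=1, p=2, q=1
  k=2: a=3, p=7, q=4
  k=3: a=8, p=58, q=33

58/33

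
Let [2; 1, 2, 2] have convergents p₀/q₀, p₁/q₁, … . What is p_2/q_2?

Using pₖ = aₖpₖ₋₁ + pₖ₋₂, qₖ = aₖqₖ₋₁ + qₖ₋₂ (with p₋₁=1, p₋₂=0, q₋₁=0, q₋₂=1):
  k=0: a=2, p=2, q=1
  k=1: a=1, p=3, q=1
  k=2: a=2, p=8, q=3

8/3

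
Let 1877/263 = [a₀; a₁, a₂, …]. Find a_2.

3

1877 = 7·263 + 36   →  a_0 = 7
263 = 7·36 + 11   →  a_1 = 7
36 = 3·11 + 3   →  a_2 = 3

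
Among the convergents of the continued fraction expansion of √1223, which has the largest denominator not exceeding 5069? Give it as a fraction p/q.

√1223 = [34; 1, 33, 1, 68, …] (period length 4).
Convergents:
  p_0/q_0 = 34/1
  p_1/q_1 = 35/1
  p_2/q_2 = 1189/34
  p_3/q_3 = 1224/35
  p_4/q_4 = 84421/2414
  p_5/q_5 = 85645/2449
  p_6/q_6 = 2910706/83231
q_5 = 2449 ≤ 5069 < 83231 = q_6, so the answer is 85645/2449.

85645/2449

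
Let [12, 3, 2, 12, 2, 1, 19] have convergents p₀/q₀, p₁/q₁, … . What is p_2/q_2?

Using pₖ = aₖpₖ₋₁ + pₖ₋₂, qₖ = aₖqₖ₋₁ + qₖ₋₂ (with p₋₁=1, p₋₂=0, q₋₁=0, q₋₂=1):
  k=0: a=12, p=12, q=1
  k=1: a=3, p=37, q=3
  k=2: a=2, p=86, q=7

86/7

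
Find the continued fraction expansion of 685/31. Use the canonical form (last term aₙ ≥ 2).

[22; 10, 3]

685 = 22·31 + 3
31 = 10·3 + 1
3 = 3·1 + 0  (stop)
So 685/31 = [22; 10, 3].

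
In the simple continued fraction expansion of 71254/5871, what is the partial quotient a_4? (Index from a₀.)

71254 = 12·5871 + 802   →  a_0 = 12
5871 = 7·802 + 257   →  a_1 = 7
802 = 3·257 + 31   →  a_2 = 3
257 = 8·31 + 9   →  a_3 = 8
31 = 3·9 + 4   →  a_4 = 3

3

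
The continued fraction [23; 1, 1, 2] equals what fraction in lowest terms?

Using pₖ = aₖpₖ₋₁ + pₖ₋₂ and qₖ = aₖqₖ₋₁ + qₖ₋₂:
  k=0: a=23, p=23, q=1
  k=1: a=1, p=24, q=1
  k=2: a=1, p=47, q=2
  k=3: a=2, p=118, q=5

118/5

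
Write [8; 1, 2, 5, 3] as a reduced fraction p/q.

443/51

Using pₖ = aₖpₖ₋₁ + pₖ₋₂ and qₖ = aₖqₖ₋₁ + qₖ₋₂:
  k=0: a=8, p=8, q=1
  k=1: a=1, p=9, q=1
  k=2: a=2, p=26, q=3
  k=3: a=5, p=139, q=16
  k=4: a=3, p=443, q=51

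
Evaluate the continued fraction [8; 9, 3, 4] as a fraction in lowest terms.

981/121

Using pₖ = aₖpₖ₋₁ + pₖ₋₂ and qₖ = aₖqₖ₋₁ + qₖ₋₂:
  k=0: a=8, p=8, q=1
  k=1: a=9, p=73, q=9
  k=2: a=3, p=227, q=28
  k=3: a=4, p=981, q=121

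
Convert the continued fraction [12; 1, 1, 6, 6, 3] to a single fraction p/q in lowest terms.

Using pₖ = aₖpₖ₋₁ + pₖ₋₂ and qₖ = aₖqₖ₋₁ + qₖ₋₂:
  k=0: a=12, p=12, q=1
  k=1: a=1, p=13, q=1
  k=2: a=1, p=25, q=2
  k=3: a=6, p=163, q=13
  k=4: a=6, p=1003, q=80
  k=5: a=3, p=3172, q=253

3172/253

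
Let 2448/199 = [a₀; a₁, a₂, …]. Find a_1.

3

2448 = 12·199 + 60   →  a_0 = 12
199 = 3·60 + 19   →  a_1 = 3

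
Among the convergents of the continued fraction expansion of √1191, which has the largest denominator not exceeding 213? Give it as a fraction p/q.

3175/92

√1191 = [34; 1, 1, 22, 1, 1, 68, …] (period length 6).
Convergents:
  p_0/q_0 = 34/1
  p_1/q_1 = 35/1
  p_2/q_2 = 69/2
  p_3/q_3 = 1553/45
  p_4/q_4 = 1622/47
  p_5/q_5 = 3175/92
  p_6/q_6 = 217522/6303
q_5 = 92 ≤ 213 < 6303 = q_6, so the answer is 3175/92.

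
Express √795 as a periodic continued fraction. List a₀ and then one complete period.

a₀ = ⌊√795⌋ = 28.
With m₀=0, d₀=1 and mₖ₊₁ = dₖaₖ − mₖ, dₖ₊₁ = (n − mₖ₊₁²)/dₖ, aₖ₊₁ = ⌊(a₀+mₖ₊₁)/dₖ₊₁⌋:
  k=1: m=28, d=11, a=5
  k=2: m=27, d=6, a=9
  k=3: m=27, d=11, a=5
  k=4: m=28, d=1, a=56
d=1 and a=2a₀=56 at k=4, so the next step gives (m, d) = (28, 11) again — its k=1 value — and the period has length 4.

[28; 5, 9, 5, 56]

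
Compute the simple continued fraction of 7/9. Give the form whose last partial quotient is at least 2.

7 = 0·9 + 7
9 = 1·7 + 2
7 = 3·2 + 1
2 = 2·1 + 0  (stop)
So 7/9 = [0; 1, 3, 2].

[0; 1, 3, 2]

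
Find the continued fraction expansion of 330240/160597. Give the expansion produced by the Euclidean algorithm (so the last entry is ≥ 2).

[2; 17, 1, 3, 18, 3, 2, 17]

330240 = 2·160597 + 9046
160597 = 17·9046 + 6815
9046 = 1·6815 + 2231
6815 = 3·2231 + 122
2231 = 18·122 + 35
122 = 3·35 + 17
35 = 2·17 + 1
17 = 17·1 + 0  (stop)
So 330240/160597 = [2; 17, 1, 3, 18, 3, 2, 17].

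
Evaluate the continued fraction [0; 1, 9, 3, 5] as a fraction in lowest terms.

149/165

Fold from the inside: start with 5/1.
  3 + 1/5 = 16/5
  9 + 5/16 = 149/16
  1 + 16/149 = 165/149
  0 + 149/165 = 149/165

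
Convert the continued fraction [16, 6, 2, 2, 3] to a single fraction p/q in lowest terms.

Using pₖ = aₖpₖ₋₁ + pₖ₋₂ and qₖ = aₖqₖ₋₁ + qₖ₋₂:
  k=0: a=16, p=16, q=1
  k=1: a=6, p=97, q=6
  k=2: a=2, p=210, q=13
  k=3: a=2, p=517, q=32
  k=4: a=3, p=1761, q=109

1761/109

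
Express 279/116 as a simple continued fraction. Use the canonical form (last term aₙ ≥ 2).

[2; 2, 2, 7, 3]

279 = 2·116 + 47
116 = 2·47 + 22
47 = 2·22 + 3
22 = 7·3 + 1
3 = 3·1 + 0  (stop)
So 279/116 = [2; 2, 2, 7, 3].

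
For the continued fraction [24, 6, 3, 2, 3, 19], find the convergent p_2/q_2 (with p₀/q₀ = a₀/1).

459/19

Using pₖ = aₖpₖ₋₁ + pₖ₋₂, qₖ = aₖqₖ₋₁ + qₖ₋₂ (with p₋₁=1, p₋₂=0, q₋₁=0, q₋₂=1):
  k=0: a=24, p=24, q=1
  k=1: a=6, p=145, q=6
  k=2: a=3, p=459, q=19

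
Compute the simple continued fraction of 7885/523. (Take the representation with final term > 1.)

[15; 13, 13, 3]

7885 = 15×523 + 40
523 = 13×40 + 3
40 = 13×3 + 1
3 = 3×1 + 0  (stop)
So 7885/523 = [15; 13, 13, 3].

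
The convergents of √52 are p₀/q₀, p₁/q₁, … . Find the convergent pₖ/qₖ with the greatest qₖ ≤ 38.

137/19

√52 = [7; 4, 1, 2, 1, 4, 14, …] (period length 6).
Convergents:
  p_0/q_0 = 7/1
  p_1/q_1 = 29/4
  p_2/q_2 = 36/5
  p_3/q_3 = 101/14
  p_4/q_4 = 137/19
  p_5/q_5 = 649/90
q_4 = 19 ≤ 38 < 90 = q_5, so the answer is 137/19.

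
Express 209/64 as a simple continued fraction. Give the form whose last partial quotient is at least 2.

209 = 3*64 + 17
64 = 3*17 + 13
17 = 1*13 + 4
13 = 3*4 + 1
4 = 4*1 + 0  (stop)
So 209/64 = [3; 3, 1, 3, 4].

[3; 3, 1, 3, 4]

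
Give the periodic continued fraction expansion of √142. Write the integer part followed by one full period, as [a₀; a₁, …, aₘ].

[11; 1, 10, 1, 22]

a₀ = ⌊√142⌋ = 11.
With m₀=0, d₀=1 and mₖ₊₁ = dₖaₖ − mₖ, dₖ₊₁ = (n − mₖ₊₁²)/dₖ, aₖ₊₁ = ⌊(a₀+mₖ₊₁)/dₖ₊₁⌋:
  k=1: m=11, d=21, a=1
  k=2: m=10, d=2, a=10
  k=3: m=10, d=21, a=1
  k=4: m=11, d=1, a=22
d=1 and a=2a₀=22 at k=4, so the next step gives (m, d) = (11, 21) again — its k=1 value — and the period has length 4.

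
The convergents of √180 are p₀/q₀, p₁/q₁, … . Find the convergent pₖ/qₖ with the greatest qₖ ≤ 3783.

21587/1609

√180 = [13; 2, 2, 2, 26, …] (period length 4).
Convergents:
  p_0/q_0 = 13/1
  p_1/q_1 = 27/2
  p_2/q_2 = 67/5
  p_3/q_3 = 161/12
  p_4/q_4 = 4253/317
  p_5/q_5 = 8667/646
  p_6/q_6 = 21587/1609
  p_7/q_7 = 51841/3864
q_6 = 1609 ≤ 3783 < 3864 = q_7, so the answer is 21587/1609.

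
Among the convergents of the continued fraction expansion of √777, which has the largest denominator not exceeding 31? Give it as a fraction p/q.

223/8

√777 = [27; 1, 6, 1, 54, …] (period length 4).
Convergents:
  p_0/q_0 = 27/1
  p_1/q_1 = 28/1
  p_2/q_2 = 195/7
  p_3/q_3 = 223/8
  p_4/q_4 = 12237/439
q_3 = 8 ≤ 31 < 439 = q_4, so the answer is 223/8.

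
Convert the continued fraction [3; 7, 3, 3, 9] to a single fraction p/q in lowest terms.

2130/679

Fold from the inside: start with 9/1.
  3 + 1/9 = 28/9
  3 + 9/28 = 93/28
  7 + 28/93 = 679/93
  3 + 93/679 = 2130/679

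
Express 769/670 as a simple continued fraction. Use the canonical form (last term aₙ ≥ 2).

[1; 6, 1, 3, 3, 3, 2]

769 = 1·670 + 99
670 = 6·99 + 76
99 = 1·76 + 23
76 = 3·23 + 7
23 = 3·7 + 2
7 = 3·2 + 1
2 = 2·1 + 0  (stop)
So 769/670 = [1; 6, 1, 3, 3, 3, 2].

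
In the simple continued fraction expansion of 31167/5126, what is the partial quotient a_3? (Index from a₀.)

31167 = 6·5126 + 411   →  a_0 = 6
5126 = 12·411 + 194   →  a_1 = 12
411 = 2·194 + 23   →  a_2 = 2
194 = 8·23 + 10   →  a_3 = 8

8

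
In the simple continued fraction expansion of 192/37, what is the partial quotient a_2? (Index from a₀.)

3

192 = 5·37 + 7   →  a_0 = 5
37 = 5·7 + 2   →  a_1 = 5
7 = 3·2 + 1   →  a_2 = 3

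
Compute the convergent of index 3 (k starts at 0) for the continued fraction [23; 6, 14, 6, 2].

11953/516

Using pₖ = aₖpₖ₋₁ + pₖ₋₂, qₖ = aₖqₖ₋₁ + qₖ₋₂ (with p₋₁=1, p₋₂=0, q₋₁=0, q₋₂=1):
  k=0: a=23, p=23, q=1
  k=1: a=6, p=139, q=6
  k=2: a=14, p=1969, q=85
  k=3: a=6, p=11953, q=516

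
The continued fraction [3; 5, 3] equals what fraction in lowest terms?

Fold from the inside: start with 3/1.
  5 + 1/3 = 16/3
  3 + 3/16 = 51/16

51/16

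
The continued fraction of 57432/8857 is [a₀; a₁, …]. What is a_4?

19

57432 = 6·8857 + 4290   →  a_0 = 6
8857 = 2·4290 + 277   →  a_1 = 2
4290 = 15·277 + 135   →  a_2 = 15
277 = 2·135 + 7   →  a_3 = 2
135 = 19·7 + 2   →  a_4 = 19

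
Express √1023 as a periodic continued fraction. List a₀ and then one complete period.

[31; 1, 62]

a₀ = ⌊√1023⌋ = 31.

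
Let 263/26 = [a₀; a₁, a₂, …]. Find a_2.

1

263 = 10·26 + 3   →  a_0 = 10
26 = 8·3 + 2   →  a_1 = 8
3 = 1·2 + 1   →  a_2 = 1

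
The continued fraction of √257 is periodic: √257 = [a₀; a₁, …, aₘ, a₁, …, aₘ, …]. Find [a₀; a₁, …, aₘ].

a₀ = ⌊√257⌋ = 16.
With m₀=0, d₀=1 and mₖ₊₁ = dₖaₖ − mₖ, dₖ₊₁ = (n − mₖ₊₁²)/dₖ, aₖ₊₁ = ⌊(a₀+mₖ₊₁)/dₖ₊₁⌋:
  k=1: m=16, d=1, a=32
d=1 and a=2a₀=32 at k=1, so the next step gives (m, d) = (16, 1) again — its k=1 value — and the period has length 1.

[16; 32]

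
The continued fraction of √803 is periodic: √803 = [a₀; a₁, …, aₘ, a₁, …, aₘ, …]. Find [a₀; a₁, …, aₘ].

a₀ = ⌊√803⌋ = 28.
With m₀=0, d₀=1 and mₖ₊₁ = dₖaₖ − mₖ, dₖ₊₁ = (n − mₖ₊₁²)/dₖ, aₖ₊₁ = ⌊(a₀+mₖ₊₁)/dₖ₊₁⌋:
  k=1: m=28, d=19, a=2
  k=2: m=10, d=37, a=1
  k=3: m=27, d=2, a=27
  k=4: m=27, d=37, a=1
  k=5: m=10, d=19, a=2
  k=6: m=28, d=1, a=56
d=1 and a=2a₀=56 at k=6, so the next step gives (m, d) = (28, 19) again — its k=1 value — and the period has length 6.

[28; 2, 1, 27, 1, 2, 56]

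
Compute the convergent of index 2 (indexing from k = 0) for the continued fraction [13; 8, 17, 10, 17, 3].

1798/137

Using pₖ = aₖpₖ₋₁ + pₖ₋₂, qₖ = aₖqₖ₋₁ + qₖ₋₂ (with p₋₁=1, p₋₂=0, q₋₁=0, q₋₂=1):
  k=0: a=13, p=13, q=1
  k=1: a=8, p=105, q=8
  k=2: a=17, p=1798, q=137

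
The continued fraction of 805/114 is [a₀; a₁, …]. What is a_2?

805 = 7·114 + 7   →  a_0 = 7
114 = 16·7 + 2   →  a_1 = 16
7 = 3·2 + 1   →  a_2 = 3

3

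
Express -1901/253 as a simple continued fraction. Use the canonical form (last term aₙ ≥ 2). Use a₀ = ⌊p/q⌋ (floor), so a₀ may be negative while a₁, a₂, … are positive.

-1901 = -8×253 + 123
253 = 2×123 + 7
123 = 17×7 + 4
7 = 1×4 + 3
4 = 1×3 + 1
3 = 3×1 + 0  (stop)
So -1901/253 = [-8; 2, 17, 1, 1, 3].

[-8; 2, 17, 1, 1, 3]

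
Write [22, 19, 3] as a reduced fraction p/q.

1279/58

Fold from the inside: start with 3/1.
  19 + 1/3 = 58/3
  22 + 3/58 = 1279/58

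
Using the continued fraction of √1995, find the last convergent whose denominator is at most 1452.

√1995 = [44; 1, 1, 1, 88, …] (period length 4).
Convergents:
  p_0/q_0 = 44/1
  p_1/q_1 = 45/1
  p_2/q_2 = 89/2
  p_3/q_3 = 134/3
  p_4/q_4 = 11881/266
  p_5/q_5 = 12015/269
  p_6/q_6 = 23896/535
  p_7/q_7 = 35911/804
  p_8/q_8 = 3184064/71287
q_7 = 804 ≤ 1452 < 71287 = q_8, so the answer is 35911/804.

35911/804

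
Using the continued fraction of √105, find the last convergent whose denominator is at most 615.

√105 = [10; 4, 20, …] (period length 2).
Convergents:
  p_0/q_0 = 10/1
  p_1/q_1 = 41/4
  p_2/q_2 = 830/81
  p_3/q_3 = 3361/328
  p_4/q_4 = 68050/6641
q_3 = 328 ≤ 615 < 6641 = q_4, so the answer is 3361/328.

3361/328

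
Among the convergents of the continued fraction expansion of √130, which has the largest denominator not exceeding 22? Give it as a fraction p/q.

57/5

√130 = [11; 2, 2, 22, …] (period length 3).
Convergents:
  p_0/q_0 = 11/1
  p_1/q_1 = 23/2
  p_2/q_2 = 57/5
  p_3/q_3 = 1277/112
q_2 = 5 ≤ 22 < 112 = q_3, so the answer is 57/5.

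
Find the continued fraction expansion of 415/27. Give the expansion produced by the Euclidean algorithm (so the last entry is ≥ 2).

415 = 15*27 + 10
27 = 2*10 + 7
10 = 1*7 + 3
7 = 2*3 + 1
3 = 3*1 + 0  (stop)
So 415/27 = [15; 2, 1, 2, 3].

[15; 2, 1, 2, 3]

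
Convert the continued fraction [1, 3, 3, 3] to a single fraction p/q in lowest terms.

43/33

Fold from the inside: start with 3/1.
  3 + 1/3 = 10/3
  3 + 3/10 = 33/10
  1 + 10/33 = 43/33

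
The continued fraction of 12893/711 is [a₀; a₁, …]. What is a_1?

12893 = 18·711 + 95   →  a_0 = 18
711 = 7·95 + 46   →  a_1 = 7

7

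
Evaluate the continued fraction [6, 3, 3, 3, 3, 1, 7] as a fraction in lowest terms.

6952/1103

Fold from the inside: start with 7/1.
  1 + 1/7 = 8/7
  3 + 7/8 = 31/8
  3 + 8/31 = 101/31
  3 + 31/101 = 334/101
  3 + 101/334 = 1103/334
  6 + 334/1103 = 6952/1103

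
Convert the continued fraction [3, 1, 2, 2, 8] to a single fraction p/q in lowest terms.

219/59

Using pₖ = aₖpₖ₋₁ + pₖ₋₂ and qₖ = aₖqₖ₋₁ + qₖ₋₂:
  k=0: a=3, p=3, q=1
  k=1: a=1, p=4, q=1
  k=2: a=2, p=11, q=3
  k=3: a=2, p=26, q=7
  k=4: a=8, p=219, q=59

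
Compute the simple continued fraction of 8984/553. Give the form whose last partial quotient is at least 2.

8984 = 16·553 + 136
553 = 4·136 + 9
136 = 15·9 + 1
9 = 9·1 + 0  (stop)
So 8984/553 = [16; 4, 15, 9].

[16; 4, 15, 9]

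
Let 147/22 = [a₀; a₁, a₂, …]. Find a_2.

147 = 6·22 + 15   →  a_0 = 6
22 = 1·15 + 7   →  a_1 = 1
15 = 2·7 + 1   →  a_2 = 2

2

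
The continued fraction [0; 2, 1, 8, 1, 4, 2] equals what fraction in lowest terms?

108/313

Using pₖ = aₖpₖ₋₁ + pₖ₋₂ and qₖ = aₖqₖ₋₁ + qₖ₋₂:
  k=0: a=0, p=0, q=1
  k=1: a=2, p=1, q=2
  k=2: a=1, p=1, q=3
  k=3: a=8, p=9, q=26
  k=4: a=1, p=10, q=29
  k=5: a=4, p=49, q=142
  k=6: a=2, p=108, q=313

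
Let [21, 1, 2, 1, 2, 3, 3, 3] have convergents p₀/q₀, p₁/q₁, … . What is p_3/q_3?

Using pₖ = aₖpₖ₋₁ + pₖ₋₂, qₖ = aₖqₖ₋₁ + qₖ₋₂ (with p₋₁=1, p₋₂=0, q₋₁=0, q₋₂=1):
  k=0: a=21, p=21, q=1
  k=1: a=1, p=22, q=1
  k=2: a=2, p=65, q=3
  k=3: a=1, p=87, q=4

87/4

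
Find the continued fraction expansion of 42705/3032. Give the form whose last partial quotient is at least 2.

42705 = 14×3032 + 257
3032 = 11×257 + 205
257 = 1×205 + 52
205 = 3×52 + 49
52 = 1×49 + 3
49 = 16×3 + 1
3 = 3×1 + 0  (stop)
So 42705/3032 = [14; 11, 1, 3, 1, 16, 3].

[14; 11, 1, 3, 1, 16, 3]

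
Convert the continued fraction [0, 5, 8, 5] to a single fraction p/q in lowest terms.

41/210

Fold from the inside: start with 5/1.
  8 + 1/5 = 41/5
  5 + 5/41 = 210/41
  0 + 41/210 = 41/210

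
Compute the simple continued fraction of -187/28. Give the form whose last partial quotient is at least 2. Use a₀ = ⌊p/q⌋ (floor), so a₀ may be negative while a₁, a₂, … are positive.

[-7; 3, 9]

-187 = -7·28 + 9
28 = 3·9 + 1
9 = 9·1 + 0  (stop)
So -187/28 = [-7; 3, 9].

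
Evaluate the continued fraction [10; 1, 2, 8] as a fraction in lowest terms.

Fold from the inside: start with 8/1.
  2 + 1/8 = 17/8
  1 + 8/17 = 25/17
  10 + 17/25 = 267/25

267/25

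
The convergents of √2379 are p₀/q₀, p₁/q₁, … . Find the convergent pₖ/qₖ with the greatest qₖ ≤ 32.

1512/31

√2379 = [48; 1, 3, 2, 3, 1, 96, …] (period length 6).
Convergents:
  p_0/q_0 = 48/1
  p_1/q_1 = 49/1
  p_2/q_2 = 195/4
  p_3/q_3 = 439/9
  p_4/q_4 = 1512/31
  p_5/q_5 = 1951/40
q_4 = 31 ≤ 32 < 40 = q_5, so the answer is 1512/31.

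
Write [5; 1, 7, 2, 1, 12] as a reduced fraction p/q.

1864/317

Using pₖ = aₖpₖ₋₁ + pₖ₋₂ and qₖ = aₖqₖ₋₁ + qₖ₋₂:
  k=0: a=5, p=5, q=1
  k=1: a=1, p=6, q=1
  k=2: a=7, p=47, q=8
  k=3: a=2, p=100, q=17
  k=4: a=1, p=147, q=25
  k=5: a=12, p=1864, q=317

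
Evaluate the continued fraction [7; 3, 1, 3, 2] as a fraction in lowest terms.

Fold from the inside: start with 2/1.
  3 + 1/2 = 7/2
  1 + 2/7 = 9/7
  3 + 7/9 = 34/9
  7 + 9/34 = 247/34

247/34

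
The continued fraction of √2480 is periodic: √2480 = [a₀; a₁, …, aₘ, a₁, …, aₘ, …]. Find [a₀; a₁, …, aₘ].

[49; 1, 3, 1, 98]

a₀ = ⌊√2480⌋ = 49.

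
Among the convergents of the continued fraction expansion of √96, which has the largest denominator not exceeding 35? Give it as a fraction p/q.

49/5

√96 = [9; 1, 3, 1, 18, …] (period length 4).
Convergents:
  p_0/q_0 = 9/1
  p_1/q_1 = 10/1
  p_2/q_2 = 39/4
  p_3/q_3 = 49/5
  p_4/q_4 = 921/94
q_3 = 5 ≤ 35 < 94 = q_4, so the answer is 49/5.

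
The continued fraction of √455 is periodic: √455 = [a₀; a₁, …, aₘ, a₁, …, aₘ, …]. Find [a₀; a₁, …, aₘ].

[21; 3, 42]

a₀ = ⌊√455⌋ = 21.
With m₀=0, d₀=1 and mₖ₊₁ = dₖaₖ − mₖ, dₖ₊₁ = (n − mₖ₊₁²)/dₖ, aₖ₊₁ = ⌊(a₀+mₖ₊₁)/dₖ₊₁⌋:
  k=1: m=21, d=14, a=3
  k=2: m=21, d=1, a=42
d=1 and a=2a₀=42 at k=2, so the next step gives (m, d) = (21, 14) again — its k=1 value — and the period has length 2.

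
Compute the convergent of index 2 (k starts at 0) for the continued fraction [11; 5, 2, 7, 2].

123/11

Using pₖ = aₖpₖ₋₁ + pₖ₋₂, qₖ = aₖqₖ₋₁ + qₖ₋₂ (with p₋₁=1, p₋₂=0, q₋₁=0, q₋₂=1):
  k=0: a=11, p=11, q=1
  k=1: a=5, p=56, q=5
  k=2: a=2, p=123, q=11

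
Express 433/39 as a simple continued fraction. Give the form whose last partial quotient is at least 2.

433 = 11·39 + 4
39 = 9·4 + 3
4 = 1·3 + 1
3 = 3·1 + 0  (stop)
So 433/39 = [11; 9, 1, 3].

[11; 9, 1, 3]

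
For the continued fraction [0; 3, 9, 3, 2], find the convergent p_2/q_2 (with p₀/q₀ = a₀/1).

9/28

Using pₖ = aₖpₖ₋₁ + pₖ₋₂, qₖ = aₖqₖ₋₁ + qₖ₋₂ (with p₋₁=1, p₋₂=0, q₋₁=0, q₋₂=1):
  k=0: a=0, p=0, q=1
  k=1: a=3, p=1, q=3
  k=2: a=9, p=9, q=28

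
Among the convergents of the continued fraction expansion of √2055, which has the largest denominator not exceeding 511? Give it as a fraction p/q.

√2055 = [45; 3, 90, …] (period length 2).
Convergents:
  p_0/q_0 = 45/1
  p_1/q_1 = 136/3
  p_2/q_2 = 12285/271
  p_3/q_3 = 36991/816
q_2 = 271 ≤ 511 < 816 = q_3, so the answer is 12285/271.

12285/271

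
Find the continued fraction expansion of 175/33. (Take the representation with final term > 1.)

[5; 3, 3, 3]

175 = 5×33 + 10
33 = 3×10 + 3
10 = 3×3 + 1
3 = 3×1 + 0  (stop)
So 175/33 = [5; 3, 3, 3].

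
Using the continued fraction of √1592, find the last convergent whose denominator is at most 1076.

31880/799

√1592 = [39; 1, 8, 1, 78, …] (period length 4).
Convergents:
  p_0/q_0 = 39/1
  p_1/q_1 = 40/1
  p_2/q_2 = 359/9
  p_3/q_3 = 399/10
  p_4/q_4 = 31481/789
  p_5/q_5 = 31880/799
  p_6/q_6 = 286521/7181
q_5 = 799 ≤ 1076 < 7181 = q_6, so the answer is 31880/799.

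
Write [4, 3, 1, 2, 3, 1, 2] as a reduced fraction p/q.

568/133

Using pₖ = aₖpₖ₋₁ + pₖ₋₂ and qₖ = aₖqₖ₋₁ + qₖ₋₂:
  k=0: a=4, p=4, q=1
  k=1: a=3, p=13, q=3
  k=2: a=1, p=17, q=4
  k=3: a=2, p=47, q=11
  k=4: a=3, p=158, q=37
  k=5: a=1, p=205, q=48
  k=6: a=2, p=568, q=133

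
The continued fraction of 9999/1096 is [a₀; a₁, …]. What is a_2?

9999 = 9·1096 + 135   →  a_0 = 9
1096 = 8·135 + 16   →  a_1 = 8
135 = 8·16 + 7   →  a_2 = 8

8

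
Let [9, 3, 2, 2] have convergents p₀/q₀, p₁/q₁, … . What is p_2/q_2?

65/7

Using pₖ = aₖpₖ₋₁ + pₖ₋₂, qₖ = aₖqₖ₋₁ + qₖ₋₂ (with p₋₁=1, p₋₂=0, q₋₁=0, q₋₂=1):
  k=0: a=9, p=9, q=1
  k=1: a=3, p=28, q=3
  k=2: a=2, p=65, q=7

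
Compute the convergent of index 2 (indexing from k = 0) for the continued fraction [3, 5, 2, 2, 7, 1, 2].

35/11

Using pₖ = aₖpₖ₋₁ + pₖ₋₂, qₖ = aₖqₖ₋₁ + qₖ₋₂ (with p₋₁=1, p₋₂=0, q₋₁=0, q₋₂=1):
  k=0: a=3, p=3, q=1
  k=1: a=5, p=16, q=5
  k=2: a=2, p=35, q=11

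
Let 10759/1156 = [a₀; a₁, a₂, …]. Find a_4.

10759 = 9·1156 + 355   →  a_0 = 9
1156 = 3·355 + 91   →  a_1 = 3
355 = 3·91 + 82   →  a_2 = 3
91 = 1·82 + 9   →  a_3 = 1
82 = 9·9 + 1   →  a_4 = 9

9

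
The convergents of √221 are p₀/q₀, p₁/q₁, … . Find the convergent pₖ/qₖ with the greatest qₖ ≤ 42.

√221 = [14; 1, 6, 2, 6, 1, 28, …] (period length 6).
Convergents:
  p_0/q_0 = 14/1
  p_1/q_1 = 15/1
  p_2/q_2 = 104/7
  p_3/q_3 = 223/15
  p_4/q_4 = 1442/97
q_3 = 15 ≤ 42 < 97 = q_4, so the answer is 223/15.

223/15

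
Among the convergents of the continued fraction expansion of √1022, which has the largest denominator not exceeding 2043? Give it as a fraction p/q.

√1022 = [31; 1, 30, 1, 62, …] (period length 4).
Convergents:
  p_0/q_0 = 31/1
  p_1/q_1 = 32/1
  p_2/q_2 = 991/31
  p_3/q_3 = 1023/32
  p_4/q_4 = 64417/2015
  p_5/q_5 = 65440/2047
q_4 = 2015 ≤ 2043 < 2047 = q_5, so the answer is 64417/2015.

64417/2015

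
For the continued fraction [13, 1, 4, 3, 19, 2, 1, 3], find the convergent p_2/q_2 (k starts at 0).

69/5

Using pₖ = aₖpₖ₋₁ + pₖ₋₂, qₖ = aₖqₖ₋₁ + qₖ₋₂ (with p₋₁=1, p₋₂=0, q₋₁=0, q₋₂=1):
  k=0: a=13, p=13, q=1
  k=1: a=1, p=14, q=1
  k=2: a=4, p=69, q=5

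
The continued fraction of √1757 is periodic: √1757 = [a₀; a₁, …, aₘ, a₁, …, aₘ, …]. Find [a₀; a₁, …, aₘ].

a₀ = ⌊√1757⌋ = 41.
With m₀=0, d₀=1 and mₖ₊₁ = dₖaₖ − mₖ, dₖ₊₁ = (n − mₖ₊₁²)/dₖ, aₖ₊₁ = ⌊(a₀+mₖ₊₁)/dₖ₊₁⌋:
  k=1: m=41, d=76, a=1
  k=2: m=35, d=7, a=10
  k=3: m=35, d=76, a=1
  k=4: m=41, d=1, a=82
d=1 and a=2a₀=82 at k=4, so the next step gives (m, d) = (41, 76) again — its k=1 value — and the period has length 4.

[41; 1, 10, 1, 82]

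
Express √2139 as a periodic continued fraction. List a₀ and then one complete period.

[46; 4, 92]

a₀ = ⌊√2139⌋ = 46.
With m₀=0, d₀=1 and mₖ₊₁ = dₖaₖ − mₖ, dₖ₊₁ = (n − mₖ₊₁²)/dₖ, aₖ₊₁ = ⌊(a₀+mₖ₊₁)/dₖ₊₁⌋:
  k=1: m=46, d=23, a=4
  k=2: m=46, d=1, a=92
d=1 and a=2a₀=92 at k=2, so the next step gives (m, d) = (46, 23) again — its k=1 value — and the period has length 2.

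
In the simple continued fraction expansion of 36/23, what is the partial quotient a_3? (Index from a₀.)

3

36 = 1·23 + 13   →  a_0 = 1
23 = 1·13 + 10   →  a_1 = 1
13 = 1·10 + 3   →  a_2 = 1
10 = 3·3 + 1   →  a_3 = 3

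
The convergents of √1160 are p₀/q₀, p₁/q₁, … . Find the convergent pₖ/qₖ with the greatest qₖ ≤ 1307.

39406/1157

√1160 = [34; 17, 68, …] (period length 2).
Convergents:
  p_0/q_0 = 34/1
  p_1/q_1 = 579/17
  p_2/q_2 = 39406/1157
  p_3/q_3 = 670481/19686
q_2 = 1157 ≤ 1307 < 19686 = q_3, so the answer is 39406/1157.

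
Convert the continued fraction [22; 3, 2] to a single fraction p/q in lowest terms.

Using pₖ = aₖpₖ₋₁ + pₖ₋₂ and qₖ = aₖqₖ₋₁ + qₖ₋₂:
  k=0: a=22, p=22, q=1
  k=1: a=3, p=67, q=3
  k=2: a=2, p=156, q=7

156/7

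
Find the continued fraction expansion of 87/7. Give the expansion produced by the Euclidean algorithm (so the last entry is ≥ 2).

87 = 12×7 + 3
7 = 2×3 + 1
3 = 3×1 + 0  (stop)
So 87/7 = [12; 2, 3].

[12; 2, 3]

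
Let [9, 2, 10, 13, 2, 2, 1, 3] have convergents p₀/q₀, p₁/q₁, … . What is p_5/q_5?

Using pₖ = aₖpₖ₋₁ + pₖ₋₂, qₖ = aₖqₖ₋₁ + qₖ₋₂ (with p₋₁=1, p₋₂=0, q₋₁=0, q₋₂=1):
  k=0: a=9, p=9, q=1
  k=1: a=2, p=19, q=2
  k=2: a=10, p=199, q=21
  k=3: a=13, p=2606, q=275
  k=4: a=2, p=5411, q=571
  k=5: a=2, p=13428, q=1417

13428/1417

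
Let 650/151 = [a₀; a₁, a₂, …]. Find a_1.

3

650 = 4·151 + 46   →  a_0 = 4
151 = 3·46 + 13   →  a_1 = 3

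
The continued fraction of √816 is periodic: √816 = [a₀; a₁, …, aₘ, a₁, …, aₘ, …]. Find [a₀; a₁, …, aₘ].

a₀ = ⌊√816⌋ = 28.
With m₀=0, d₀=1 and mₖ₊₁ = dₖaₖ − mₖ, dₖ₊₁ = (n − mₖ₊₁²)/dₖ, aₖ₊₁ = ⌊(a₀+mₖ₊₁)/dₖ₊₁⌋:
  k=1: m=28, d=32, a=1
  k=2: m=4, d=25, a=1
  k=3: m=21, d=15, a=3
  k=4: m=24, d=16, a=3
  k=5: m=24, d=15, a=3
  k=6: m=21, d=25, a=1
  k=7: m=4, d=32, a=1
  k=8: m=28, d=1, a=56
d=1 and a=2a₀=56 at k=8, so the next step gives (m, d) = (28, 32) again — its k=1 value — and the period has length 8.

[28; 1, 1, 3, 3, 3, 1, 1, 56]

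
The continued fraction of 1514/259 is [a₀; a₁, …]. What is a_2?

1514 = 5·259 + 219   →  a_0 = 5
259 = 1·219 + 40   →  a_1 = 1
219 = 5·40 + 19   →  a_2 = 5

5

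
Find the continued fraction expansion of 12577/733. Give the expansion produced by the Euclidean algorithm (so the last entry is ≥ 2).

12577 = 17*733 + 116
733 = 6*116 + 37
116 = 3*37 + 5
37 = 7*5 + 2
5 = 2*2 + 1
2 = 2*1 + 0  (stop)
So 12577/733 = [17; 6, 3, 7, 2, 2].

[17; 6, 3, 7, 2, 2]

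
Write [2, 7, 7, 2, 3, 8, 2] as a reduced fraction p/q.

13956/6521

Using pₖ = aₖpₖ₋₁ + pₖ₋₂ and qₖ = aₖqₖ₋₁ + qₖ₋₂:
  k=0: a=2, p=2, q=1
  k=1: a=7, p=15, q=7
  k=2: a=7, p=107, q=50
  k=3: a=2, p=229, q=107
  k=4: a=3, p=794, q=371
  k=5: a=8, p=6581, q=3075
  k=6: a=2, p=13956, q=6521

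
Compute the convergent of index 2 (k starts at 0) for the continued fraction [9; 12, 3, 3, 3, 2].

Using pₖ = aₖpₖ₋₁ + pₖ₋₂, qₖ = aₖqₖ₋₁ + qₖ₋₂ (with p₋₁=1, p₋₂=0, q₋₁=0, q₋₂=1):
  k=0: a=9, p=9, q=1
  k=1: a=12, p=109, q=12
  k=2: a=3, p=336, q=37

336/37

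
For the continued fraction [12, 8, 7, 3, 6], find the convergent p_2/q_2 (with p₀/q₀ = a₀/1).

691/57

Using pₖ = aₖpₖ₋₁ + pₖ₋₂, qₖ = aₖqₖ₋₁ + qₖ₋₂ (with p₋₁=1, p₋₂=0, q₋₁=0, q₋₂=1):
  k=0: a=12, p=12, q=1
  k=1: a=8, p=97, q=8
  k=2: a=7, p=691, q=57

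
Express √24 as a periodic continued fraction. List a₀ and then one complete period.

[4; 1, 8]

a₀ = ⌊√24⌋ = 4.
With m₀=0, d₀=1 and mₖ₊₁ = dₖaₖ − mₖ, dₖ₊₁ = (n − mₖ₊₁²)/dₖ, aₖ₊₁ = ⌊(a₀+mₖ₊₁)/dₖ₊₁⌋:
  k=1: m=4, d=8, a=1
  k=2: m=4, d=1, a=8
d=1 and a=2a₀=8 at k=2, so the next step gives (m, d) = (4, 8) again — its k=1 value — and the period has length 2.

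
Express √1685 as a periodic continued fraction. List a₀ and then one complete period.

[41; 20, 1, 1, 20, 82]

a₀ = ⌊√1685⌋ = 41.
With m₀=0, d₀=1 and mₖ₊₁ = dₖaₖ − mₖ, dₖ₊₁ = (n − mₖ₊₁²)/dₖ, aₖ₊₁ = ⌊(a₀+mₖ₊₁)/dₖ₊₁⌋:
  k=1: m=41, d=4, a=20
  k=2: m=39, d=41, a=1
  k=3: m=2, d=41, a=1
  k=4: m=39, d=4, a=20
  k=5: m=41, d=1, a=82
d=1 and a=2a₀=82 at k=5, so the next step gives (m, d) = (41, 4) again — its k=1 value — and the period has length 5.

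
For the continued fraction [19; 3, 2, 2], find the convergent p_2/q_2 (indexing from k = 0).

Using pₖ = aₖpₖ₋₁ + pₖ₋₂, qₖ = aₖqₖ₋₁ + qₖ₋₂ (with p₋₁=1, p₋₂=0, q₋₁=0, q₋₂=1):
  k=0: a=19, p=19, q=1
  k=1: a=3, p=58, q=3
  k=2: a=2, p=135, q=7

135/7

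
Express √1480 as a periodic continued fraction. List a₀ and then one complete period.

[38; 2, 8, 19, 8, 2, 76]

a₀ = ⌊√1480⌋ = 38.
With m₀=0, d₀=1 and mₖ₊₁ = dₖaₖ − mₖ, dₖ₊₁ = (n − mₖ₊₁²)/dₖ, aₖ₊₁ = ⌊(a₀+mₖ₊₁)/dₖ₊₁⌋:
  k=1: m=38, d=36, a=2
  k=2: m=34, d=9, a=8
  k=3: m=38, d=4, a=19
  k=4: m=38, d=9, a=8
  k=5: m=34, d=36, a=2
  k=6: m=38, d=1, a=76
d=1 and a=2a₀=76 at k=6, so the next step gives (m, d) = (38, 36) again — its k=1 value — and the period has length 6.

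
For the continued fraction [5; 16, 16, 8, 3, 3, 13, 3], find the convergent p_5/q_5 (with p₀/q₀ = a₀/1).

Using pₖ = aₖpₖ₋₁ + pₖ₋₂, qₖ = aₖqₖ₋₁ + qₖ₋₂ (with p₋₁=1, p₋₂=0, q₋₁=0, q₋₂=1):
  k=0: a=5, p=5, q=1
  k=1: a=16, p=81, q=16
  k=2: a=16, p=1301, q=257
  k=3: a=8, p=10489, q=2072
  k=4: a=3, p=32768, q=6473
  k=5: a=3, p=108793, q=21491

108793/21491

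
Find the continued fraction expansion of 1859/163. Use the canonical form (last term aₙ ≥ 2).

[11; 2, 2, 7, 1, 3]

1859 = 11·163 + 66
163 = 2·66 + 31
66 = 2·31 + 4
31 = 7·4 + 3
4 = 1·3 + 1
3 = 3·1 + 0  (stop)
So 1859/163 = [11; 2, 2, 7, 1, 3].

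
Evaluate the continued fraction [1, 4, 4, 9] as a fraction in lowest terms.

194/157

Fold from the inside: start with 9/1.
  4 + 1/9 = 37/9
  4 + 9/37 = 157/37
  1 + 37/157 = 194/157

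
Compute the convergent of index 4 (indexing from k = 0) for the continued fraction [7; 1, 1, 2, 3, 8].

129/17

Using pₖ = aₖpₖ₋₁ + pₖ₋₂, qₖ = aₖqₖ₋₁ + qₖ₋₂ (with p₋₁=1, p₋₂=0, q₋₁=0, q₋₂=1):
  k=0: a=7, p=7, q=1
  k=1: a=1, p=8, q=1
  k=2: a=1, p=15, q=2
  k=3: a=2, p=38, q=5
  k=4: a=3, p=129, q=17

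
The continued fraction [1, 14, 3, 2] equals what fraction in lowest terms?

107/100

Using pₖ = aₖpₖ₋₁ + pₖ₋₂ and qₖ = aₖqₖ₋₁ + qₖ₋₂:
  k=0: a=1, p=1, q=1
  k=1: a=14, p=15, q=14
  k=2: a=3, p=46, q=43
  k=3: a=2, p=107, q=100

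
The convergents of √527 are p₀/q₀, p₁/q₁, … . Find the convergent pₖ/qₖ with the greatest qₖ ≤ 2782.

24265/1057

√527 = [22; 1, 21, 1, 44, …] (period length 4).
Convergents:
  p_0/q_0 = 22/1
  p_1/q_1 = 23/1
  p_2/q_2 = 505/22
  p_3/q_3 = 528/23
  p_4/q_4 = 23737/1034
  p_5/q_5 = 24265/1057
  p_6/q_6 = 533302/23231
q_5 = 1057 ≤ 2782 < 23231 = q_6, so the answer is 24265/1057.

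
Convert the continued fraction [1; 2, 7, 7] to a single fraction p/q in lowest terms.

157/107

Using pₖ = aₖpₖ₋₁ + pₖ₋₂ and qₖ = aₖqₖ₋₁ + qₖ₋₂:
  k=0: a=1, p=1, q=1
  k=1: a=2, p=3, q=2
  k=2: a=7, p=22, q=15
  k=3: a=7, p=157, q=107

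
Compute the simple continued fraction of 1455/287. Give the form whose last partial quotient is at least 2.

1455 = 5·287 + 20
287 = 14·20 + 7
20 = 2·7 + 6
7 = 1·6 + 1
6 = 6·1 + 0  (stop)
So 1455/287 = [5; 14, 2, 1, 6].

[5; 14, 2, 1, 6]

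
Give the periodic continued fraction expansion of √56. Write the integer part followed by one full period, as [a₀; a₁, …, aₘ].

a₀ = ⌊√56⌋ = 7.
With m₀=0, d₀=1 and mₖ₊₁ = dₖaₖ − mₖ, dₖ₊₁ = (n − mₖ₊₁²)/dₖ, aₖ₊₁ = ⌊(a₀+mₖ₊₁)/dₖ₊₁⌋:
  k=1: m=7, d=7, a=2
  k=2: m=7, d=1, a=14
d=1 and a=2a₀=14 at k=2, so the next step gives (m, d) = (7, 7) again — its k=1 value — and the period has length 2.

[7; 2, 14]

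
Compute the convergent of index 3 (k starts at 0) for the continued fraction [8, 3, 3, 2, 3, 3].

Using pₖ = aₖpₖ₋₁ + pₖ₋₂, qₖ = aₖqₖ₋₁ + qₖ₋₂ (with p₋₁=1, p₋₂=0, q₋₁=0, q₋₂=1):
  k=0: a=8, p=8, q=1
  k=1: a=3, p=25, q=3
  k=2: a=3, p=83, q=10
  k=3: a=2, p=191, q=23

191/23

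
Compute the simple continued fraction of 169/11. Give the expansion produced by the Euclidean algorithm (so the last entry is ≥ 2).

169 = 15·11 + 4
11 = 2·4 + 3
4 = 1·3 + 1
3 = 3·1 + 0  (stop)
So 169/11 = [15; 2, 1, 3].

[15; 2, 1, 3]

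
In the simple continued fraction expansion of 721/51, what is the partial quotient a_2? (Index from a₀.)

3

721 = 14·51 + 7   →  a_0 = 14
51 = 7·7 + 2   →  a_1 = 7
7 = 3·2 + 1   →  a_2 = 3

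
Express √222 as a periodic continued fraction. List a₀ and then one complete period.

a₀ = ⌊√222⌋ = 14.

[14; 1, 8, 1, 28]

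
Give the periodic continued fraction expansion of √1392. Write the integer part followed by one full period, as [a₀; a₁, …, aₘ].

a₀ = ⌊√1392⌋ = 37.
With m₀=0, d₀=1 and mₖ₊₁ = dₖaₖ − mₖ, dₖ₊₁ = (n − mₖ₊₁²)/dₖ, aₖ₊₁ = ⌊(a₀+mₖ₊₁)/dₖ₊₁⌋:
  k=1: m=37, d=23, a=3
  k=2: m=32, d=16, a=4
  k=3: m=32, d=23, a=3
  k=4: m=37, d=1, a=74
d=1 and a=2a₀=74 at k=4, so the next step gives (m, d) = (37, 23) again — its k=1 value — and the period has length 4.

[37; 3, 4, 3, 74]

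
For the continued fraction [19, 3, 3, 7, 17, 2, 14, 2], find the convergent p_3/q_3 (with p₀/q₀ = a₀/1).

Using pₖ = aₖpₖ₋₁ + pₖ₋₂, qₖ = aₖqₖ₋₁ + qₖ₋₂ (with p₋₁=1, p₋₂=0, q₋₁=0, q₋₂=1):
  k=0: a=19, p=19, q=1
  k=1: a=3, p=58, q=3
  k=2: a=3, p=193, q=10
  k=3: a=7, p=1409, q=73

1409/73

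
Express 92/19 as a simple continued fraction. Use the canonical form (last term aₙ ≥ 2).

92 = 4×19 + 16
19 = 1×16 + 3
16 = 5×3 + 1
3 = 3×1 + 0  (stop)
So 92/19 = [4; 1, 5, 3].

[4; 1, 5, 3]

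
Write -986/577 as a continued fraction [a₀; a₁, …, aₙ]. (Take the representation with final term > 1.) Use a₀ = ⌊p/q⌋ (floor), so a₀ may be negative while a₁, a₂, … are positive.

-986 = -2*577 + 168
577 = 3*168 + 73
168 = 2*73 + 22
73 = 3*22 + 7
22 = 3*7 + 1
7 = 7*1 + 0  (stop)
So -986/577 = [-2; 3, 2, 3, 3, 7].

[-2; 3, 2, 3, 3, 7]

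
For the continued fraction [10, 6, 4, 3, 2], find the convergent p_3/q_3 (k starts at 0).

823/81

Using pₖ = aₖpₖ₋₁ + pₖ₋₂, qₖ = aₖqₖ₋₁ + qₖ₋₂ (with p₋₁=1, p₋₂=0, q₋₁=0, q₋₂=1):
  k=0: a=10, p=10, q=1
  k=1: a=6, p=61, q=6
  k=2: a=4, p=254, q=25
  k=3: a=3, p=823, q=81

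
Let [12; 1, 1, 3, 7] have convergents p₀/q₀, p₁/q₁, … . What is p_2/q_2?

25/2

Using pₖ = aₖpₖ₋₁ + pₖ₋₂, qₖ = aₖqₖ₋₁ + qₖ₋₂ (with p₋₁=1, p₋₂=0, q₋₁=0, q₋₂=1):
  k=0: a=12, p=12, q=1
  k=1: a=1, p=13, q=1
  k=2: a=1, p=25, q=2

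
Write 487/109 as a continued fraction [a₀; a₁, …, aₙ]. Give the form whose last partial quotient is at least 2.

[4; 2, 7, 3, 2]

487 = 4×109 + 51
109 = 2×51 + 7
51 = 7×7 + 2
7 = 3×2 + 1
2 = 2×1 + 0  (stop)
So 487/109 = [4; 2, 7, 3, 2].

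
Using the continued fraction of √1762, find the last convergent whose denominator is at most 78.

1763/42

√1762 = [41; 1, 40, 1, 82, …] (period length 4).
Convergents:
  p_0/q_0 = 41/1
  p_1/q_1 = 42/1
  p_2/q_2 = 1721/41
  p_3/q_3 = 1763/42
  p_4/q_4 = 146287/3485
q_3 = 42 ≤ 78 < 3485 = q_4, so the answer is 1763/42.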